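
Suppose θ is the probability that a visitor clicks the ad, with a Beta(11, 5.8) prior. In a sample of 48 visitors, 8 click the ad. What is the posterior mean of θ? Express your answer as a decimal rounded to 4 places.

The binomial likelihood is conjugate to the Beta prior: with 8 successes and 40 failures, the posterior is Beta(11+8, 5.8+40) = Beta(19, 45.8).
Posterior mean = α/(α+β) = 19/64.8 = 0.2932.

Posterior mean ≈ 0.2932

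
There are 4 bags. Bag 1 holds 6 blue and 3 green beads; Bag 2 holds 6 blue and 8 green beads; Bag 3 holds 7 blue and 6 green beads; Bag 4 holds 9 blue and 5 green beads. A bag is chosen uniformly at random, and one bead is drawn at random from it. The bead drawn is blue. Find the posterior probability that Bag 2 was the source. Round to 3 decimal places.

P(blue|Bag 1) = 0.6667; P(blue|Bag 2) = 0.4286; P(blue|Bag 3) = 0.5385; P(blue|Bag 4) = 0.6429.
Prior × likelihood for each source: 0.25·0.6667=0.1667, 0.25·0.4286=0.1071, 0.25·0.5385=0.1346, 0.25·0.6429=0.1607. Summing gives P(blue) = 0.56914.
P(Bag 2 | blue) = 0.1071 / 0.56914 = 0.188.

Posterior probability ≈ 0.188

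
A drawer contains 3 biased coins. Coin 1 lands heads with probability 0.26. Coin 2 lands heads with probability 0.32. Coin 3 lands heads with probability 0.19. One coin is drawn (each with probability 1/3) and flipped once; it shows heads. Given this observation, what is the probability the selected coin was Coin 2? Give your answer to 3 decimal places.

P(heads|C1) = 0.26; P(heads|C2) = 0.32; P(heads|C3) = 0.19.
Prior × likelihood for each source: 0.333333·0.26=0.08667, 0.333333·0.32=0.1067, 0.333333·0.19=0.06333. Summing gives P(heads) = 0.25667.
P(Coin 2 | heads) = 0.1067 / 0.25667 = 0.416.

Posterior probability ≈ 0.416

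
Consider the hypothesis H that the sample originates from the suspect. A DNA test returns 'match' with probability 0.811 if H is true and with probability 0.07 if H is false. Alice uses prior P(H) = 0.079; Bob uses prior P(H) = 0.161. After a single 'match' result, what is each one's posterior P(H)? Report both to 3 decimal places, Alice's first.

Alice: 0.498; Bob: 0.690

The likelihood ratio for a 'match' result is 0.811/0.07 = 11.586.
Alice: prior odds 0.079/0.921 = 0.085776; posterior odds 0.99378; posterior probability 0.498.
Bob: prior odds 0.161/0.839 = 0.19190; posterior odds 2.2232; posterior probability 0.690.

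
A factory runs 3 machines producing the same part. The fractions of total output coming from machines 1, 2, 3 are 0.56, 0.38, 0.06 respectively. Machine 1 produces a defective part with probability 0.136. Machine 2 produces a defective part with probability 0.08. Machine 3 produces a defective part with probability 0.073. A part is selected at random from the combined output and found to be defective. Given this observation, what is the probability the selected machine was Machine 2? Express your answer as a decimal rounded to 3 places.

Posterior probability ≈ 0.274

Tabulate prior·likelihood by source: [1] prior 0.56, lik 0.136, product 0.07616; [2] prior 0.38, lik 0.08, product 0.03040; [3] prior 0.06, lik 0.073, product 0.004380.
Normalizing constant = 0.11094; the posterior for Machine 2 is its product over the sum, 0.03040/0.11094 = 0.274.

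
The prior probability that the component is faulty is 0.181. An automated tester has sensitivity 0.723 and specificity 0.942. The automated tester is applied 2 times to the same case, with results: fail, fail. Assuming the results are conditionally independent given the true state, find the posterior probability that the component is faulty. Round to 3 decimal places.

Let H be the event that the component is faulty; start with P(H) = 0.181. P('fail'|H) = 0.723, P('fail'|¬H) = 0.058.
Update on result 1 ('fail'): P(H) ← 0.723·0.1810 / (0.723·0.1810 + 0.058·0.8190) = 0.13086/0.17836 = 0.7337.
Update on result 2 ('fail'): P(H) ← 0.723·0.7337 / (0.723·0.7337 + 0.058·0.2663) = 0.53045/0.54590 = 0.9717.

Posterior P(H) ≈ 0.972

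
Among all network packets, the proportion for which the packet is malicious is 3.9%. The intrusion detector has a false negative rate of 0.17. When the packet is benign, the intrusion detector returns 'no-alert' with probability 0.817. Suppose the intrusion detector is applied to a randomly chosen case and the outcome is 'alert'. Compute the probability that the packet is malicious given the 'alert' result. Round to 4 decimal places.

P(H | E) ≈ 0.1555

Write H for 'the packet is malicious'. Prior odds H:¬H = 0.039/0.961 = 0.040583. For the 'alert' outcome, the likelihood ratio is 0.83/0.183 = 4.5355.
Posterior odds = 0.040583 × 4.5355 = 0.18406, so P(H|E) = 0.18406/(1+0.18406) = 0.1555.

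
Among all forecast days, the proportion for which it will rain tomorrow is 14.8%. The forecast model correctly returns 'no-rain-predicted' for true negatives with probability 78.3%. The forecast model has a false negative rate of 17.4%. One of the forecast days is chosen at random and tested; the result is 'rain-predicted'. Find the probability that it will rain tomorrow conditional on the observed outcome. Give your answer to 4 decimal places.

Let H be the event that it will rain tomorrow. P(H) = 0.148, so P(¬H) = 0.852. With E the 'rain-predicted' result, P(E|H) = 0.826 and P(E|¬H) = 0.217.
P(E) = 0.826·0.148 + 0.217·0.852 = 0.12225 + 0.18488 = 0.30713.
By Bayes' theorem, P(H|E) = 0.12225 / 0.30713 = 0.3980.

P(H | E) ≈ 0.3980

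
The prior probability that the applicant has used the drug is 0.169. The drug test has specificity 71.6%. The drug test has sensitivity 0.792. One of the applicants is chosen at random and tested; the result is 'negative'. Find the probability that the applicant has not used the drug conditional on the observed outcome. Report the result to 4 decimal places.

P(¬H | E) ≈ 0.9442

Write H for 'the applicant has used the drug'. Prior odds H:¬H = 0.169/0.831 = 0.20337. For the 'negative' outcome, the likelihood ratio is 0.208/0.716 = 0.29050.
Posterior odds = 0.20337 × 0.29050 = 0.059079, so P(H|E) = 0.059079/(1+0.059079) = 0.0558. Then P(¬H|E) = 1 − 0.0558 = 0.9442.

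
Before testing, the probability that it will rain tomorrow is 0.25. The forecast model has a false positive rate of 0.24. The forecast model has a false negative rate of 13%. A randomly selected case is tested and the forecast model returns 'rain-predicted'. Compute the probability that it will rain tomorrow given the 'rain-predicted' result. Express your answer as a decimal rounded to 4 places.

Let H be the event that it will rain tomorrow. P(H) = 0.25, so P(¬H) = 0.75. With E the 'rain-predicted' result, P(E|H) = 0.87 and P(E|¬H) = 0.24.
P(E) = 0.87·0.25 + 0.24·0.75 = 0.21750 + 0.18000 = 0.39750.
By Bayes' theorem, P(H|E) = 0.21750 / 0.39750 = 0.5472.

P(H | E) ≈ 0.5472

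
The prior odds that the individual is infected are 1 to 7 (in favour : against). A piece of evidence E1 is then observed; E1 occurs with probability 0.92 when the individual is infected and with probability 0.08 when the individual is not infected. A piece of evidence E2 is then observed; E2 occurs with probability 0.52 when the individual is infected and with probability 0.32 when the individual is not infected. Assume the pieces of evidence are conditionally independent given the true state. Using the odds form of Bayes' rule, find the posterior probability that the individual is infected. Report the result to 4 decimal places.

Prior odds = 1/7 = 0.14286. In log-odds, ln(0.14286) = -1.9459.
Add log likelihood ratios: ln(11.500) + ln(1.6250) = 2.9279.
Posterior log-odds = 0.98194, so posterior odds = exp(0.98194) = 2.6696. Converting, P(H|E) = 2.6696/3.6696 = 0.7275.

Posterior probability ≈ 0.7275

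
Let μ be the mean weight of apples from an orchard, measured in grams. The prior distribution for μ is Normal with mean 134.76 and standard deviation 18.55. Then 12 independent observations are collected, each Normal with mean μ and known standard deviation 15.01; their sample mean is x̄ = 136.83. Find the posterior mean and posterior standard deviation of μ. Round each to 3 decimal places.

Posterior mean ≈ 136.723; posterior SD ≈ 4.219

With known σ, the Normal prior is conjugate. Weight on the data is w = (n/σ²)/(n/σ² + 1/τ₀²) = 0.0532623/(0.0532623+0.00290611) = 0.94826.
Posterior mean = w·x̄ + (1−w)·μ₀ = 0.94826·136.83 + 0.051739·134.76 = 136.723. Posterior variance = 1/(0.0532623+0.00290611) = 17.8036, so SD = 4.219.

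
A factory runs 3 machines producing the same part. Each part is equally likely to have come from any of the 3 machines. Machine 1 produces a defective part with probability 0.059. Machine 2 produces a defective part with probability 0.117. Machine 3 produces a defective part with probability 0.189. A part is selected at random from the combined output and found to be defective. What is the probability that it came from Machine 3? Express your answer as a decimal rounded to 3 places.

Tabulate prior·likelihood by source: [1] prior 0.333333, lik 0.059, product 0.01967; [2] prior 0.333333, lik 0.117, product 0.03900; [3] prior 0.333333, lik 0.189, product 0.06300.
Normalizing constant = 0.12167; the posterior for Machine 3 is its product over the sum, 0.06300/0.12167 = 0.518.

Posterior probability ≈ 0.518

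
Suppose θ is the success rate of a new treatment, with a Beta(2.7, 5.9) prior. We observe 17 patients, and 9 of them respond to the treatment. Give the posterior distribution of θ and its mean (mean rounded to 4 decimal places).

The binomial likelihood is conjugate to the Beta prior: with 9 successes and 8 failures, the posterior is Beta(2.7+9, 5.9+8) = Beta(11.7, 13.9).
Posterior mean = α/(α+β) = 11.7/25.6 = 0.4570.

Posterior: Beta(11.7, 13.9); mean ≈ 0.4570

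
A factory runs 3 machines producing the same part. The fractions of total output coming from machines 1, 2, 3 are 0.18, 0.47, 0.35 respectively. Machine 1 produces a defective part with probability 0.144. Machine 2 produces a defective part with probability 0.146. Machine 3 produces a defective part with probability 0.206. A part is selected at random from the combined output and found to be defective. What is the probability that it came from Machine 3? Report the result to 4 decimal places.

Posterior probability ≈ 0.4327

P(defective|M1) = 0.144; P(defective|M2) = 0.146; P(defective|M3) = 0.206.
Prior × likelihood for each source: 0.18·0.144=0.02592, 0.47·0.146=0.06862, 0.35·0.206=0.07210. Summing gives P(defective) = 0.16664.
P(Machine 3 | defective) = 0.07210 / 0.16664 = 0.4327.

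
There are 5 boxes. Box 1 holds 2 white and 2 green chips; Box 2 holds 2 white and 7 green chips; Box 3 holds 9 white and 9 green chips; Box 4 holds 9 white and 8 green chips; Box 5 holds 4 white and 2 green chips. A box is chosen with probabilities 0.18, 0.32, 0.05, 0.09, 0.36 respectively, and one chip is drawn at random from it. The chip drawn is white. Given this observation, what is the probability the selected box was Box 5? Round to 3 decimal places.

Posterior probability ≈ 0.507

Tabulate prior·likelihood by source: [1] prior 0.18, lik 0.5, product 0.09000; [2] prior 0.32, lik 0.2222, product 0.07111; [3] prior 0.05, lik 0.5, product 0.02500; [4] prior 0.09, lik 0.5294, product 0.04765; [5] prior 0.36, lik 0.6667, product 0.2400.
Normalizing constant = 0.47376; the posterior for Box 5 is its product over the sum, 0.2400/0.47376 = 0.507.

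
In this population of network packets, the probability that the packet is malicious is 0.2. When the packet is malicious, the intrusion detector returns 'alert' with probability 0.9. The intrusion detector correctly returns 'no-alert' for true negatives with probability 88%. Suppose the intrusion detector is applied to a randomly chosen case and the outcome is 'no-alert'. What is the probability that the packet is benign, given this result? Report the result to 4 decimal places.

Let H be the event that the packet is malicious. P(H) = 0.2, so P(¬H) = 0.8. With E the 'no-alert' result, P(E|H) = 0.1 and P(E|¬H) = 0.88.
P(E) = 0.1·0.2 + 0.88·0.8 = 0.020000 + 0.70400 = 0.72400.
By Bayes' theorem, P(H|E) = 0.020000 / 0.72400 = 0.0276. Hence P(¬H|E) = 1 − 0.0276 = 0.9724.

P(¬H | E) ≈ 0.9724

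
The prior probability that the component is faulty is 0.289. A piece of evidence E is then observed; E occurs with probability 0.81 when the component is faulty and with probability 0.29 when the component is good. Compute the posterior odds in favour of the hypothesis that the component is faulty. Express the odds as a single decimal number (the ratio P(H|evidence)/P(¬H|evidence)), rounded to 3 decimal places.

Posterior odds ≈ 1.135

Prior odds = 0.289/(1−0.289) = 0.40647.
Likelihood ratio for E = 0.81/0.29 = 2.7931.
Posterior odds = prior odds × LR = 1.1353.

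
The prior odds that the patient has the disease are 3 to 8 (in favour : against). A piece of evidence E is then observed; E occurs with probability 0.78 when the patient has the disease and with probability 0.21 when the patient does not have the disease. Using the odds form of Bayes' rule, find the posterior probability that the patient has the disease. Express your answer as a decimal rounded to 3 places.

Prior odds = 3/8 = 0.37500. In log-odds, ln(0.37500) = -0.98083.
Add log likelihood ratio: ln(3.7143) = 1.3122.
Posterior log-odds = 0.33136, so posterior odds = exp(0.33136) = 1.3929. Converting, P(H|E) = 1.3929/2.3929 = 0.582.

Posterior probability ≈ 0.582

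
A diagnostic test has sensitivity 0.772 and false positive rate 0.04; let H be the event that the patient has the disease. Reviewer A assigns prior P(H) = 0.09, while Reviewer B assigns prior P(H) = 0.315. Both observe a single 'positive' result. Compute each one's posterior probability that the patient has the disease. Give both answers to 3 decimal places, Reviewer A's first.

Reviewer A: 0.656; Reviewer B: 0.899

The likelihood ratio for a 'positive' result is 0.772/0.04 = 19.300.
Reviewer A: prior odds 0.09/0.91 = 0.098901; posterior odds 1.9088; posterior probability 0.656.
Reviewer B: prior odds 0.315/0.685 = 0.45985; posterior odds 8.8752; posterior probability 0.899.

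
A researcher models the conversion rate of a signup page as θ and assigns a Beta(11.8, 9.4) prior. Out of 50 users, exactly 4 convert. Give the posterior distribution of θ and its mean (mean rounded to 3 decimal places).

Posterior: Beta(15.8, 55.4); mean ≈ 0.222

Observing 4 successes and 46 failures updates Beta(11.8, 9.4) by adding the success and failure counts to the two shape parameters: α = 11.8+4 = 15.8, β = 9.4+46 = 55.4.
Posterior mean = α/(α+β) = 15.8/71.2 = 0.222.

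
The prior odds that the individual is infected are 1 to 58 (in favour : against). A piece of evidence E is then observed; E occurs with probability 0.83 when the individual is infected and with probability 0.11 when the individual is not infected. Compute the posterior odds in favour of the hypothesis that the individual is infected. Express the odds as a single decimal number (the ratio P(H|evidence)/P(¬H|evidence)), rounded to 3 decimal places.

Posterior odds ≈ 0.130

Prior odds = 1/58 = 0.017241.
Likelihood ratio for E = 0.83/0.11 = 7.5455.
Posterior odds = prior odds × LR = 0.13009.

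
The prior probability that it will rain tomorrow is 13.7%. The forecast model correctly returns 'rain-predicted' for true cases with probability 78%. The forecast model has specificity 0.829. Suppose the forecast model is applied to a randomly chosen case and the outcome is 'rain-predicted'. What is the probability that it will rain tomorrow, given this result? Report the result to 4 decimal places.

Let H be the event that it will rain tomorrow. P(H) = 0.137, so P(¬H) = 0.863. With E the 'rain-predicted' result, P(E|H) = 0.78 and P(E|¬H) = 0.171.
P(E) = 0.78·0.137 + 0.171·0.863 = 0.10686 + 0.14757 = 0.25443.
By Bayes' theorem, P(H|E) = 0.10686 / 0.25443 = 0.4200.

P(H | E) ≈ 0.4200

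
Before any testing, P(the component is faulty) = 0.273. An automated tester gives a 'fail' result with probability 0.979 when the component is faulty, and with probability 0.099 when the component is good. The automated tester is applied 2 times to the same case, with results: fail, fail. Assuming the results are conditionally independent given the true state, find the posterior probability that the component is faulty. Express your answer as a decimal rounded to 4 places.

Posterior P(H) ≈ 0.9735

Let H be the event that the component is faulty; start with P(H) = 0.273. P('fail'|H) = 0.979, P('fail'|¬H) = 0.099.
Update on result 1 ('fail'): P(H) ← 0.979·0.2730 / (0.979·0.2730 + 0.099·0.7270) = 0.26727/0.33924 = 0.7878.
Update on result 2 ('fail'): P(H) ← 0.979·0.7878 / (0.979·0.7878 + 0.099·0.2122) = 0.77130/0.79230 = 0.9735.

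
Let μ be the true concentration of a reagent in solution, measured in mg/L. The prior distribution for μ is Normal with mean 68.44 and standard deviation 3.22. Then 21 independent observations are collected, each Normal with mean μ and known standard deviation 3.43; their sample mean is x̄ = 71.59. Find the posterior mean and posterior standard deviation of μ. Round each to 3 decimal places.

With known σ, the Normal prior is conjugate. Weight on the data is w = (n/σ²)/(n/σ² + 1/τ₀²) = 1.78497/(1.78497+0.0964469) = 0.94874.
Posterior mean = w·x̄ + (1−w)·μ₀ = 0.94874·71.59 + 0.051263·68.44 = 71.429. Posterior variance = 1/(1.78497+0.0964469) = 0.531514, so SD = 0.729.

Posterior mean ≈ 71.429; posterior SD ≈ 0.729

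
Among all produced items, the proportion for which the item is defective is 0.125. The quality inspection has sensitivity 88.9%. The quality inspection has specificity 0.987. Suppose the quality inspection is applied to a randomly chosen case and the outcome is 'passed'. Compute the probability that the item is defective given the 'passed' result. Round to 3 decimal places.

P(H | E) ≈ 0.016

Write H for 'the item is defective'. Prior odds H:¬H = 0.125/0.875 = 0.14286. For the 'passed' outcome, the likelihood ratio is 0.111/0.987 = 0.11246.
Posterior odds = 0.14286 × 0.11246 = 0.016066, so P(H|E) = 0.016066/(1+0.016066) = 0.016.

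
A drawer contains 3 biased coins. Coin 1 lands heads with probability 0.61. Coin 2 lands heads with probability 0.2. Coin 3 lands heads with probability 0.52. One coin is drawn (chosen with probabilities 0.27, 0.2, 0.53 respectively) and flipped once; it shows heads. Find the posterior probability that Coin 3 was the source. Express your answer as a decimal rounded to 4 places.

P(heads|C1) = 0.61; P(heads|C2) = 0.2; P(heads|C3) = 0.52.
Prior × likelihood for each source: 0.27·0.61=0.1647, 0.2·0.2=0.04000, 0.53·0.52=0.2756. Summing gives P(heads) = 0.48030.
P(Coin 3 | heads) = 0.2756 / 0.48030 = 0.5738.

Posterior probability ≈ 0.5738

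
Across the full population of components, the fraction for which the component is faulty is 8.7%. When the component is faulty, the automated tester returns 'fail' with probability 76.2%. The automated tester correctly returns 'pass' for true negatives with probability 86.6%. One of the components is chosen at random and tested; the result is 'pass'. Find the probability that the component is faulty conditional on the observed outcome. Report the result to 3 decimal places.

Write H for 'the component is faulty'. Prior odds H:¬H = 0.087/0.913 = 0.095290. For the 'pass' outcome, the likelihood ratio is 0.238/0.866 = 0.27483.
Posterior odds = 0.095290 × 0.27483 = 0.026188, so P(H|E) = 0.026188/(1+0.026188) = 0.026.

P(H | E) ≈ 0.026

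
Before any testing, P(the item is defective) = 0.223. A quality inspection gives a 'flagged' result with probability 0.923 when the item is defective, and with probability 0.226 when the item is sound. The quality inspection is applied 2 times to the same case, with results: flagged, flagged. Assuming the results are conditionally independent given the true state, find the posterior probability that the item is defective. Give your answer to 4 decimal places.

Let H be the event that the item is defective; start with P(H) = 0.223. P('flagged'|H) = 0.923, P('flagged'|¬H) = 0.226.
Update on result 1 ('flagged'): P(H) ← 0.923·0.2230 / (0.923·0.2230 + 0.226·0.7770) = 0.20583/0.38143 = 0.5396.
Update on result 2 ('flagged'): P(H) ← 0.923·0.5396 / (0.923·0.5396 + 0.226·0.4604) = 0.49807/0.60212 = 0.8272.

Posterior P(H) ≈ 0.8272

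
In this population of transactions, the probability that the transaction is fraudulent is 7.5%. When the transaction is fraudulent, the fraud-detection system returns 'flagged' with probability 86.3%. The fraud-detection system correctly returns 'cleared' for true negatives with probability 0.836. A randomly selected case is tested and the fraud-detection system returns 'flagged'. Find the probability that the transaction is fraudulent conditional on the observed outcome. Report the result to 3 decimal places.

Write H for 'the transaction is fraudulent'. Prior odds H:¬H = 0.075/0.925 = 0.081081. For the 'flagged' outcome, the likelihood ratio is 0.863/0.164 = 5.2622.
Posterior odds = 0.081081 × 5.2622 = 0.42666, so P(H|E) = 0.42666/(1+0.42666) = 0.299.

P(H | E) ≈ 0.299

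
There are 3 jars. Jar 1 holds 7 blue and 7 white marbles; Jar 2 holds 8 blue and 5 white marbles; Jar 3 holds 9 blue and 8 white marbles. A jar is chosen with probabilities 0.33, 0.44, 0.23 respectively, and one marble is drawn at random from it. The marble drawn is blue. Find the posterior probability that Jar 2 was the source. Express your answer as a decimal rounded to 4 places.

Posterior probability ≈ 0.4857

Tabulate prior·likelihood by source: [1] prior 0.33, lik 0.5, product 0.1650; [2] prior 0.44, lik 0.6154, product 0.2708; [3] prior 0.23, lik 0.5294, product 0.1218.
Normalizing constant = 0.55753; the posterior for Jar 2 is its product over the sum, 0.2708/0.55753 = 0.4857.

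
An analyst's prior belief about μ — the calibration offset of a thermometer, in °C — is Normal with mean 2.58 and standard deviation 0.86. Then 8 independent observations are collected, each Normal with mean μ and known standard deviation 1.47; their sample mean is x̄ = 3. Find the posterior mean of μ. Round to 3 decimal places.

Prior precision 1/τ₀² = 1/0.86² = 1.35208; data precision n/σ² = 8/1.47² = 3.70216.
Posterior precision = 1.35208 + 3.70216 = 5.05424.
Posterior mean = (1.35208·2.58 + 3.70216·3) / 5.05424 = 2.888.

Posterior mean ≈ 2.888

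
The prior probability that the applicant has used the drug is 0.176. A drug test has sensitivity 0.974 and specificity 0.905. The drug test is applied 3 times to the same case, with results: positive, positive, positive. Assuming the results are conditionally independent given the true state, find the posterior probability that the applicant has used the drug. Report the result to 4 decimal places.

Posterior P(H) ≈ 0.9957

Let H be the event that the applicant has used the drug; start with P(H) = 0.176. P('positive'|H) = 0.974, P('positive'|¬H) = 0.095.
Update on result 1 ('positive'): P(H) ← 0.974·0.1760 / (0.974·0.1760 + 0.095·0.8240) = 0.17142/0.24970 = 0.6865.
Update on result 2 ('positive'): P(H) ← 0.974·0.6865 / (0.974·0.6865 + 0.095·0.3135) = 0.66866/0.69844 = 0.9574.
Update on result 3 ('positive'): P(H) ← 0.974·0.9574 / (0.974·0.9574 + 0.095·0.0426) = 0.93247/0.93652 = 0.9957.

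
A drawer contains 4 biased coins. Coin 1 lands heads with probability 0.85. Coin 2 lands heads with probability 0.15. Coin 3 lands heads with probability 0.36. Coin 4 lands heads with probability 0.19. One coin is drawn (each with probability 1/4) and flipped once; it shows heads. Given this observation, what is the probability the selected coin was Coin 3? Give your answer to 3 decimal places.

Posterior probability ≈ 0.232

P(heads|C1) = 0.85; P(heads|C2) = 0.15; P(heads|C3) = 0.36; P(heads|C4) = 0.19.
Prior × likelihood for each source: 0.25·0.85=0.2125, 0.25·0.15=0.03750, 0.25·0.36=0.09000, 0.25·0.19=0.04750. Summing gives P(heads) = 0.38750.
P(Coin 3 | heads) = 0.09000 / 0.38750 = 0.232.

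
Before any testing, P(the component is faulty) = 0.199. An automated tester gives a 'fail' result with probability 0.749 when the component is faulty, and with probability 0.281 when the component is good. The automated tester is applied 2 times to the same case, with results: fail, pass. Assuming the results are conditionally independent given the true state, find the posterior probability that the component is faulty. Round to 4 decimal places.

Posterior P(H) ≈ 0.1878

Let H be the event that the component is faulty; start with P(H) = 0.199. P('fail'|H) = 0.749, P('fail'|¬H) = 0.281.
Update on result 1 ('fail'): P(H) ← 0.749·0.1990 / (0.749·0.1990 + 0.281·0.8010) = 0.14905/0.37413 = 0.3984.
Update on result 2 ('pass'): P(H) ← 0.251·0.3984 / (0.251·0.3984 + 0.719·0.6016) = 0.099996/0.53255 = 0.1878.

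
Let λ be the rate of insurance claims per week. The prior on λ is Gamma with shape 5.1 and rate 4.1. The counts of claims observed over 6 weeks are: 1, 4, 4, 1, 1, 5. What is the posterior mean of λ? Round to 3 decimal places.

Posterior mean ≈ 2.089

The Poisson likelihood adds the total count to the shape and the number of exposure periods to the rate. Here ∑xᵢ = 16 and n = 6, so shape 5.1→21.1 and rate 4.1→10.1.
E[λ | data] = 21.1/10.1 = 2.089.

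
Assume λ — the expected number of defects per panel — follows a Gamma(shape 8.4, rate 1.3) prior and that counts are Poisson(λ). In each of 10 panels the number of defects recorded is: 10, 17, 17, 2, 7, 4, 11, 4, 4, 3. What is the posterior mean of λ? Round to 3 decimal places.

Posterior mean ≈ 7.735

Total count ∑xᵢ = 79 over n = 10 panels.
Gamma is conjugate to the Poisson likelihood: posterior is Gamma(shape = 8.4+79 = 87.4, rate = 1.3+10 = 11.3).
Posterior mean = shape/rate = 87.4/11.3 = 7.735.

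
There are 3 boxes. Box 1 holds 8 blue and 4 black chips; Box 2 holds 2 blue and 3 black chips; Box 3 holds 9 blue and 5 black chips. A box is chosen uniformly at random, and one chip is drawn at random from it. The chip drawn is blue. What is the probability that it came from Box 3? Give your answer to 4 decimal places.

P(blue|Box 1) = 0.6667; P(blue|Box 2) = 0.4; P(blue|Box 3) = 0.6429.
Prior × likelihood for each source: 0.333333·0.6667=0.2222, 0.333333·0.4=0.1333, 0.333333·0.6429=0.2143. Summing gives P(blue) = 0.56984.
P(Box 3 | blue) = 0.2143 / 0.56984 = 0.3760.

Posterior probability ≈ 0.3760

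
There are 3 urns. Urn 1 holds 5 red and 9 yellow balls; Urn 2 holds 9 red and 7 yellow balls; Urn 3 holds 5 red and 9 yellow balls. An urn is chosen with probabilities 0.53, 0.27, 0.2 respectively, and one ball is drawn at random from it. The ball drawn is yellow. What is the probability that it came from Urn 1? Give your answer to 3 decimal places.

Posterior probability ≈ 0.580

P(yellow|Urn 1) = 0.6429; P(yellow|Urn 2) = 0.4375; P(yellow|Urn 3) = 0.6429.
Prior × likelihood for each source: 0.53·0.6429=0.3407, 0.27·0.4375=0.1181, 0.2·0.6429=0.1286. Summing gives P(yellow) = 0.58741.
P(Urn 1 | yellow) = 0.3407 / 0.58741 = 0.580.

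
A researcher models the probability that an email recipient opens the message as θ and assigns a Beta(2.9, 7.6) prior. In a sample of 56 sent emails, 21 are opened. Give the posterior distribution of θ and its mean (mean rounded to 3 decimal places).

Observing 21 successes and 35 failures updates Beta(2.9, 7.6) by adding the success and failure counts to the two shape parameters: α = 2.9+21 = 23.9, β = 7.6+35 = 42.6.
Posterior mean = α/(α+β) = 23.9/66.5 = 0.359.

Posterior: Beta(23.9, 42.6); mean ≈ 0.359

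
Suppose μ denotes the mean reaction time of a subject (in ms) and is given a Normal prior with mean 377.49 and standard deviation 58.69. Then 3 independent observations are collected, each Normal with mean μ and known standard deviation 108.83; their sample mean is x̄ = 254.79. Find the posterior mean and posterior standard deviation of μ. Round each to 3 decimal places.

With known σ, the Normal prior is conjugate. Weight on the data is w = (n/σ²)/(n/σ² + 1/τ₀²) = 0.00025329/(0.00025329+0.00029032) = 0.46595.
Posterior mean = w·x̄ + (1−w)·μ₀ = 0.46595·254.79 + 0.53405·377.49 = 320.318. Posterior variance = 1/(0.00025329+0.00029032) = 1839.55, so SD = 42.890.

Posterior mean ≈ 320.318; posterior SD ≈ 42.890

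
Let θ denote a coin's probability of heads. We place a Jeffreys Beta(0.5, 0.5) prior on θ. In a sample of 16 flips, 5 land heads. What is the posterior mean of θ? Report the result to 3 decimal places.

Posterior mean ≈ 0.324

The binomial likelihood is conjugate to the Beta prior: with 5 successes and 11 failures, the posterior is Beta(0.5+5, 0.5+11) = Beta(5.5, 11.5).
Posterior mean = α/(α+β) = 5.5/17 = 0.324.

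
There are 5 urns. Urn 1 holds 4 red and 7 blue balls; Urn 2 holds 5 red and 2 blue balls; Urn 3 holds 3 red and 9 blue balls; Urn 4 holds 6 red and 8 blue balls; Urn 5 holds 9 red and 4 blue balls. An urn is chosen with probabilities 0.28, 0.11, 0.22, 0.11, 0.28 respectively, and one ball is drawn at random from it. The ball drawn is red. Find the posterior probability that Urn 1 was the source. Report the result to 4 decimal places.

P(red|Urn 1) = 0.3636; P(red|Urn 2) = 0.7143; P(red|Urn 3) = 0.25; P(red|Urn 4) = 0.4286; P(red|Urn 5) = 0.6923.
Prior × likelihood for each source: 0.28·0.3636=0.1018, 0.11·0.7143=0.07857, 0.22·0.25=0.05500, 0.11·0.4286=0.04714, 0.28·0.6923=0.1938. Summing gives P(red) = 0.47638.
P(Urn 1 | red) = 0.1018 / 0.47638 = 0.2137.

Posterior probability ≈ 0.2137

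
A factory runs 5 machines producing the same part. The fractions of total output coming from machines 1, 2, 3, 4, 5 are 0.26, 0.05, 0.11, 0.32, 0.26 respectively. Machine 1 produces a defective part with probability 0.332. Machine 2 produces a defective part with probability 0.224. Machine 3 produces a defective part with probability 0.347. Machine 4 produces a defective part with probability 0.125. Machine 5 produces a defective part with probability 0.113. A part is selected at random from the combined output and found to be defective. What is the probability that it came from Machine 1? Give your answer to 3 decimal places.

P(defective|M1) = 0.332; P(defective|M2) = 0.224; P(defective|M3) = 0.347; P(defective|M4) = 0.125; P(defective|M5) = 0.113.
Prior × likelihood for each source: 0.26·0.332=0.08632, 0.05·0.224=0.01120, 0.11·0.347=0.03817, 0.32·0.125=0.04000, 0.26·0.113=0.02938. Summing gives P(defective) = 0.20507.
P(Machine 1 | defective) = 0.08632 / 0.20507 = 0.421.

Posterior probability ≈ 0.421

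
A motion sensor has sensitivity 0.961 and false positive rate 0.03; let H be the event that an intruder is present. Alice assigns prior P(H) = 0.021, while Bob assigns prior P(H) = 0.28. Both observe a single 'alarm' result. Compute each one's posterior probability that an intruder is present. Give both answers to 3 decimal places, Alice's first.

Alice: 0.407; Bob: 0.926

The likelihood ratio for an 'alarm' result is 0.961/0.03 = 32.033.
Alice: prior odds 0.021/0.979 = 0.021450; posterior odds 0.68713; posterior probability 0.407.
Bob: prior odds 0.28/0.72 = 0.38889; posterior odds 12.457; posterior probability 0.926.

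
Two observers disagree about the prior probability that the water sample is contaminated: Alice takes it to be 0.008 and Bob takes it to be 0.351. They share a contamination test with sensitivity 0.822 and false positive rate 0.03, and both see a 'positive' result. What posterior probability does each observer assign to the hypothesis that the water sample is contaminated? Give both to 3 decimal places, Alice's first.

Alice: 0.181; Bob: 0.937

P('+'|H) = 0.822, P('+'|¬H) = 0.03.
Alice: numerator 0.822·0.008 = 0.0065760; evidence = 0.0065760+0.03·0.992 = 0.036336; posterior = 0.181.
Bob: numerator 0.822·0.351 = 0.28852; evidence = 0.28852+0.03·0.649 = 0.30799; posterior = 0.937.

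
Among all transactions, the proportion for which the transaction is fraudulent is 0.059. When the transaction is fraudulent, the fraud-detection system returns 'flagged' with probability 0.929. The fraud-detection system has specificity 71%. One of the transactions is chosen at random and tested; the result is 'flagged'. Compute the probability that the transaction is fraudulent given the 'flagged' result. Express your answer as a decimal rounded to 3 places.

P(H | E) ≈ 0.167

Write H for 'the transaction is fraudulent'. Prior odds H:¬H = 0.059/0.941 = 0.062699. For the 'flagged' outcome, the likelihood ratio is 0.929/0.29 = 3.2034.
Posterior odds = 0.062699 × 3.2034 = 0.20085, so P(H|E) = 0.20085/(1+0.20085) = 0.167.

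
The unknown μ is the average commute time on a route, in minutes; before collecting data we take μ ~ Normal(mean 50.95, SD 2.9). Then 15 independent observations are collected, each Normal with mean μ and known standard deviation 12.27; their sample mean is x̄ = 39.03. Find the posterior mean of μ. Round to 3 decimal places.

With known σ, the Normal prior is conjugate. Weight on the data is w = (n/σ²)/(n/σ² + 1/τ₀²) = 0.0996328/(0.0996328+0.118906) = 0.45590.
Posterior mean = w·x̄ + (1−w)·μ₀ = 0.45590·39.03 + 0.54410·50.95 = 45.516.

Posterior mean ≈ 45.516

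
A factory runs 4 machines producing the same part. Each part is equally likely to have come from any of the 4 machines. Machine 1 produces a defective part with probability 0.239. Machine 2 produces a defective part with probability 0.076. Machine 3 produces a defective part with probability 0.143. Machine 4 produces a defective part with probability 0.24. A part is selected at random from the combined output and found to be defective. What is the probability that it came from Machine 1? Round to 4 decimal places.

Posterior probability ≈ 0.3424

P(defective|M1) = 0.239; P(defective|M2) = 0.076; P(defective|M3) = 0.143; P(defective|M4) = 0.24.
Prior × likelihood for each source: 0.25·0.239=0.05975, 0.25·0.076=0.01900, 0.25·0.143=0.03575, 0.25·0.24=0.06000. Summing gives P(defective) = 0.17450.
P(Machine 1 | defective) = 0.05975 / 0.17450 = 0.3424.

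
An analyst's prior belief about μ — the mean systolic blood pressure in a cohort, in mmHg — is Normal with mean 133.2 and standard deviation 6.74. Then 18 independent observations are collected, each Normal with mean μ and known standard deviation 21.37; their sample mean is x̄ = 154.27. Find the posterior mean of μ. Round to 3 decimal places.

Posterior mean ≈ 146.719

With known σ, the Normal prior is conjugate. Weight on the data is w = (n/σ²)/(n/σ² + 1/τ₀²) = 0.0394152/(0.0394152+0.0220130) = 0.64165.
Posterior mean = w·x̄ + (1−w)·μ₀ = 0.64165·154.27 + 0.35835·133.2 = 146.719.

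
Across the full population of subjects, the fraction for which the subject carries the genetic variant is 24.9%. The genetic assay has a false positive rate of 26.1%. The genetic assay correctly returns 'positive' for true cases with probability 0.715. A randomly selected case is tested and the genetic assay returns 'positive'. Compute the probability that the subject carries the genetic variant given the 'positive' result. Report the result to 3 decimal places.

P(H | E) ≈ 0.476

Write H for 'the subject carries the genetic variant'. Prior odds H:¬H = 0.249/0.751 = 0.33156. For the 'positive' outcome, the likelihood ratio is 0.715/0.261 = 2.7395.
Posterior odds = 0.33156 × 2.7395 = 0.90829, so P(H|E) = 0.90829/(1+0.90829) = 0.476.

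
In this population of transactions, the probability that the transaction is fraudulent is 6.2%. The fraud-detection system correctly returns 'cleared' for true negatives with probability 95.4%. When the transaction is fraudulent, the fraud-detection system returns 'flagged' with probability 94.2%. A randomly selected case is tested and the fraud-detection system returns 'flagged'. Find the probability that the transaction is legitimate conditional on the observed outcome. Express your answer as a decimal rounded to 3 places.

Let H be the event that the transaction is fraudulent. P(H) = 0.062, so P(¬H) = 0.938. With E the 'flagged' result, P(E|H) = 0.942 and P(E|¬H) = 0.046.
P(E) = 0.942·0.062 + 0.046·0.938 = 0.058404 + 0.043148 = 0.10155.
By Bayes' theorem, P(H|E) = 0.058404 / 0.10155 = 0.575. Hence P(¬H|E) = 1 − 0.575 = 0.425.

P(¬H | E) ≈ 0.425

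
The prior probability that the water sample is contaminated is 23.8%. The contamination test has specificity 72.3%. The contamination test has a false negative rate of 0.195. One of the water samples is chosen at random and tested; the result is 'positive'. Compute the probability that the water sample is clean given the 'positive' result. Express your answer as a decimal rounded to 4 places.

Write H for 'the water sample is contaminated'. Prior odds H:¬H = 0.238/0.762 = 0.31234. For the 'positive' outcome, the likelihood ratio is 0.805/0.277 = 2.9061.
Posterior odds = 0.31234 × 2.9061 = 0.90769, so P(H|E) = 0.90769/(1+0.90769) = 0.4758. Then P(¬H|E) = 1 − 0.4758 = 0.5242.

P(¬H | E) ≈ 0.5242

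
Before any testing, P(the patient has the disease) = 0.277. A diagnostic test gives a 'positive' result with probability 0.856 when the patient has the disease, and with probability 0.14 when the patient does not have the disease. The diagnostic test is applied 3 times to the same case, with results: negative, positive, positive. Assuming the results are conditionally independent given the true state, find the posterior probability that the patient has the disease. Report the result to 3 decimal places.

Posterior P(H) ≈ 0.706

With H the event that the patient has the disease, the joint likelihood of the observed sequence is P(data|H) = 0.144·0.856·0.856 = 0.10551 and P(data|¬H) = 0.86·0.14·0.14 = 0.016856.
Bayes: P(H|data) = 0.277·0.10551 / (0.277·0.10551 + 0.723·0.016856) = 0.029227/0.041414 = 0.7057.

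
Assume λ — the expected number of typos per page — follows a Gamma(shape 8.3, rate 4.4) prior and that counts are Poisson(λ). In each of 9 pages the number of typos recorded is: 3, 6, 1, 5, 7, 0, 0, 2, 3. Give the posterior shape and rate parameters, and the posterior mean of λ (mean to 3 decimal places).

Total count ∑xᵢ = 27 over n = 9 pages.
Gamma is conjugate to the Poisson likelihood: posterior is Gamma(shape = 8.3+27 = 35.3, rate = 4.4+9 = 13.4).
E[λ | data] = 35.3/13.4 = 2.634.

Posterior: Gamma(shape=35.3, rate=13.4); mean ≈ 2.634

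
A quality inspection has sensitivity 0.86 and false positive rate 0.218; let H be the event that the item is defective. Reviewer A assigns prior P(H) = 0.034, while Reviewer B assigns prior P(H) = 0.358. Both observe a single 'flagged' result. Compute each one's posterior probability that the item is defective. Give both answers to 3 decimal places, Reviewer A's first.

Reviewer A: 0.122; Reviewer B: 0.687

P('+'|H) = 0.86, P('+'|¬H) = 0.218.
Reviewer A: numerator 0.86·0.034 = 0.029240; evidence = 0.029240+0.218·0.966 = 0.23983; posterior = 0.122.
Reviewer B: numerator 0.86·0.358 = 0.30788; evidence = 0.30788+0.218·0.642 = 0.44784; posterior = 0.687.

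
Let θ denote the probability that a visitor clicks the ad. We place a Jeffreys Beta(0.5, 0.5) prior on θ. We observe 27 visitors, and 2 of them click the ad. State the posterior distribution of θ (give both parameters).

Observing 2 successes and 25 failures updates Beta(0.5, 0.5) by adding the success and failure counts to the two shape parameters: α = 0.5+2 = 2.5, β = 0.5+25 = 25.5.

Posterior: Beta(2.5, 25.5)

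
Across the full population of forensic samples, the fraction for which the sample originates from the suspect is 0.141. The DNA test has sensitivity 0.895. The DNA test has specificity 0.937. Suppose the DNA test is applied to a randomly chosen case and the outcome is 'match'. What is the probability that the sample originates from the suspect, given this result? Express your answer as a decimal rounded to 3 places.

Write H for 'the sample originates from the suspect'. Prior odds H:¬H = 0.141/0.859 = 0.16414. For the 'match' outcome, the likelihood ratio is 0.895/0.063 = 14.206.
Posterior odds = 0.16414 × 14.206 = 2.3319, so P(H|E) = 2.3319/(1+2.3319) = 0.700.

P(H | E) ≈ 0.700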